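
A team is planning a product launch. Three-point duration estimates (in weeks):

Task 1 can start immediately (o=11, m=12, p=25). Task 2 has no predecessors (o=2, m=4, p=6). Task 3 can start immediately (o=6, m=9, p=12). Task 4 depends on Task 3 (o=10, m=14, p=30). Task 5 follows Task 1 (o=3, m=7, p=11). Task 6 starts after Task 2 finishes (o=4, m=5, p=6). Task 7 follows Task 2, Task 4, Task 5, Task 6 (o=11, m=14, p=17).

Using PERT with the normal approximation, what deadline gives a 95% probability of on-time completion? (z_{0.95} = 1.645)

te_Task 1 = (11 + 4·12 + 25)/6 = 84/6 = 14; σ²_Task 1 = ((25−11)/6)² = 5.444
te_Task 2 = (2 + 4·4 + 6)/6 = 24/6 = 4; σ²_Task 2 = ((6−2)/6)² = 0.444
te_Task 3 = (6 + 4·9 + 12)/6 = 54/6 = 9; σ²_Task 3 = ((12−6)/6)² = 1.000
te_Task 4 = (10 + 4·14 + 30)/6 = 96/6 = 16; σ²_Task 4 = ((30−10)/6)² = 11.111
te_Task 5 = (3 + 4·7 + 11)/6 = 42/6 = 7; σ²_Task 5 = ((11−3)/6)² = 1.778
te_Task 6 = (4 + 4·5 + 6)/6 = 30/6 = 5; σ²_Task 6 = ((6−4)/6)² = 0.111
te_Task 7 = (11 + 4·14 + 17)/6 = 84/6 = 14; σ²_Task 7 = ((17−11)/6)² = 1.000

Forward pass:
ES_Task 1 = 0; EF_Task 1 = 14
ES_Task 2 = 0; EF_Task 2 = 4
ES_Task 3 = 0; EF_Task 3 = 9
ES_Task 4 = 9; EF_Task 4 = 9+16 = 25
ES_Task 5 = 14; EF_Task 5 = 14+7 = 21
ES_Task 6 = 4; EF_Task 6 = 4+5 = 9
ES_Task 7 = max(EF_Task 2=4, EF_Task 4=25, EF_Task 5=21, EF_Task 6=9) = 25; EF_Task 7 = 25+14 = 39
Expected project duration μ = 39 weeks. Critical path: Task 3 → Task 4 → Task 7.

Variance along critical path = 1.000 + 11.111 + 1.000 = 13.111; σ = 3.621 weeks.
D = μ + z·σ = 39 + 1.645·3.621 = 45.0 weeks

45.0 weeks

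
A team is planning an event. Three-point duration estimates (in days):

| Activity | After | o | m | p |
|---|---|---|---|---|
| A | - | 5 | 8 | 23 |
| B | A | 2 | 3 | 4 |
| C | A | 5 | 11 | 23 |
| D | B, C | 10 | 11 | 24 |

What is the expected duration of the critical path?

te_A = (5 + 4·8 + 23)/6 = 60/6 = 10
te_B = (2 + 4·3 + 4)/6 = 18/6 = 3
te_C = (5 + 4·11 + 23)/6 = 72/6 = 12
te_D = (10 + 4·11 + 24)/6 = 78/6 = 13

Forward pass:
ES_A = 0; EF_A = 10
ES_B = 10; EF_B = 10+3 = 13
ES_C = 10; EF_C = 10+12 = 22
ES_D = max(EF_B=13, EF_C=22) = 22; EF_D = 22+13 = 35
Expected project duration μ = 35 days. Critical path: A → C → D.

35 days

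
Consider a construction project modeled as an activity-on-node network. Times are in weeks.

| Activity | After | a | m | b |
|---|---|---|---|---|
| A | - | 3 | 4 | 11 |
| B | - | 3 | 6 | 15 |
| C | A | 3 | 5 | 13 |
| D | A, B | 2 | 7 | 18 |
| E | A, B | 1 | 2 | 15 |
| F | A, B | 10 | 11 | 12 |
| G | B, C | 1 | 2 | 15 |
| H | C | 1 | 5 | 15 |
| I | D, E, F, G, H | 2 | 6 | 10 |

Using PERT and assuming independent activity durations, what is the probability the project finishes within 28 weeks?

0.950

te_A = (3 + 4·4 + 11)/6 = 30/6 = 5; σ²_A = ((11−3)/6)² = 1.778
te_B = (3 + 4·6 + 15)/6 = 42/6 = 7; σ²_B = ((15−3)/6)² = 4.000
te_C = (3 + 4·5 + 13)/6 = 36/6 = 6; σ²_C = ((13−3)/6)² = 2.778
te_D = (2 + 4·7 + 18)/6 = 48/6 = 8; σ²_D = ((18−2)/6)² = 7.111
te_E = (1 + 4·2 + 15)/6 = 24/6 = 4; σ²_E = ((15−1)/6)² = 5.444
te_F = (10 + 4·11 + 12)/6 = 66/6 = 11; σ²_F = ((12−10)/6)² = 0.111
te_G = (1 + 4·2 + 15)/6 = 24/6 = 4; σ²_G = ((15−1)/6)² = 5.444
te_H = (1 + 4·5 + 15)/6 = 36/6 = 6; σ²_H = ((15−1)/6)² = 5.444
te_I = (2 + 4·6 + 10)/6 = 36/6 = 6; σ²_I = ((10−2)/6)² = 1.778

Forward pass:
ES_A = 0; EF_A = 5
ES_B = 0; EF_B = 7
ES_C = 5; EF_C = 5+6 = 11
ES_D = max(EF_A=5, EF_B=7) = 7; EF_D = 7+8 = 15
ES_E = max(EF_A=5, EF_B=7) = 7; EF_E = 7+4 = 11
ES_F = max(EF_A=5, EF_B=7) = 7; EF_F = 7+11 = 18
ES_G = max(EF_B=7, EF_C=11) = 11; EF_G = 11+4 = 15
ES_H = 11; EF_H = 11+6 = 17
ES_I = max(EF_D=15, EF_E=11, EF_F=18, EF_G=15, EF_H=17) = 18; EF_I = 18+6 = 24
Expected project duration μ = 24 weeks. Critical path: B → F → I.

Variance along critical path = 4.000 + 0.111 + 1.778 = 5.889; σ = √5.889 = 2.427 weeks.
Z = (28 − 24) / 2.427 = 1.648
P(T ≤ 28) = Φ(1.648) ≈ 0.950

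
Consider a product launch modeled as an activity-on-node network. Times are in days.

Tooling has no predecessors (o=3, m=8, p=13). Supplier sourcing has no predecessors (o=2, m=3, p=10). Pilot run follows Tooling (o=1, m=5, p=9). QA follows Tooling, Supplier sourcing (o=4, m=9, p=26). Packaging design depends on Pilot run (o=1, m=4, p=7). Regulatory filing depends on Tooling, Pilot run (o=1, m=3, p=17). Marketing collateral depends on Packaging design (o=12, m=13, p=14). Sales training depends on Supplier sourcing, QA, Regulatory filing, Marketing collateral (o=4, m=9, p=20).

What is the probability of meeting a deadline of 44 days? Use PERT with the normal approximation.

0.868

te_Tooling = (3 + 4·8 + 13)/6 = 48/6 = 8; σ²_Tooling = ((13−3)/6)² = 2.778
te_Supplier sourcing = (2 + 4·3 + 10)/6 = 24/6 = 4; σ²_Supplier sourcing = ((10−2)/6)² = 1.778
te_Pilot run = (1 + 4·5 + 9)/6 = 30/6 = 5; σ²_Pilot run = ((9−1)/6)² = 1.778
te_QA = (4 + 4·9 + 26)/6 = 66/6 = 11; σ²_QA = ((26−4)/6)² = 13.444
te_Packaging design = (1 + 4·4 + 7)/6 = 24/6 = 4; σ²_Packaging design = ((7−1)/6)² = 1.000
te_Regulatory filing = (1 + 4·3 + 17)/6 = 30/6 = 5; σ²_Regulatory filing = ((17−1)/6)² = 7.111
te_Marketing collateral = (12 + 4·13 + 14)/6 = 78/6 = 13; σ²_Marketing collateral = ((14−12)/6)² = 0.111
te_Sales training = (4 + 4·9 + 20)/6 = 60/6 = 10; σ²_Sales training = ((20−4)/6)² = 7.111

Forward pass:
ES_Tooling = 0; EF_Tooling = 8
ES_Supplier sourcing = 0; EF_Supplier sourcing = 4
ES_Pilot run = 8; EF_Pilot run = 8+5 = 13
ES_QA = max(EF_Tooling=8, EF_Supplier sourcing=4) = 8; EF_QA = 8+11 = 19
ES_Packaging design = 13; EF_Packaging design = 13+4 = 17
ES_Regulatory filing = max(EF_Tooling=8, EF_Pilot run=13) = 13; EF_Regulatory filing = 13+5 = 18
ES_Marketing collateral = 17; EF_Marketing collateral = 17+13 = 30
ES_Sales training = max(EF_Supplier sourcing=4, EF_QA=19, EF_Regulatory filing=18, EF_Marketing collateral=30) = 30; EF_Sales training = 30+10 = 40
Expected project duration μ = 40 days. Critical path: Tooling → Pilot run → Packaging design → Marketing collateral → Sales training.

Variance along critical path = 2.778 + 1.778 + 1.000 + 0.111 + 7.111 = 12.778; σ = √12.778 = 3.575 days.
Z = (44 − 40) / 3.575 = 1.119
P(T ≤ 44) = Φ(1.119) ≈ 0.868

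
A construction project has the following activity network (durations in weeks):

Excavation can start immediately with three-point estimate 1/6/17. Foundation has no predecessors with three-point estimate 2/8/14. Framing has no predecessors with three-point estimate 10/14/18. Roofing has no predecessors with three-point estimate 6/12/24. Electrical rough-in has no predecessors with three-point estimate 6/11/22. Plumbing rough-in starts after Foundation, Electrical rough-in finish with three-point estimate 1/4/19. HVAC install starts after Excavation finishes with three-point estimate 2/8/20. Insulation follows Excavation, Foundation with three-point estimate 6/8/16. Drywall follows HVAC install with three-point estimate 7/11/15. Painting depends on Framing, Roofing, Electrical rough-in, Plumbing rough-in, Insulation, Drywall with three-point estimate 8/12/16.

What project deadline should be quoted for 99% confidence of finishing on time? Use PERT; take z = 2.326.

49.3 weeks

te_Excavation = (1 + 4·6 + 17)/6 = 42/6 = 7; σ²_Excavation = ((17−1)/6)² = 7.111
te_Foundation = (2 + 4·8 + 14)/6 = 48/6 = 8; σ²_Foundation = ((14−2)/6)² = 4.000
te_Framing = (10 + 4·14 + 18)/6 = 84/6 = 14; σ²_Framing = ((18−10)/6)² = 1.778
te_Roofing = (6 + 4·12 + 24)/6 = 78/6 = 13; σ²_Roofing = ((24−6)/6)² = 9.000
te_Electrical rough-in = (6 + 4·11 + 22)/6 = 72/6 = 12; σ²_Electrical rough-in = ((22−6)/6)² = 7.111
te_Plumbing rough-in = (1 + 4·4 + 19)/6 = 36/6 = 6; σ²_Plumbing rough-in = ((19−1)/6)² = 9.000
te_HVAC install = (2 + 4·8 + 20)/6 = 54/6 = 9; σ²_HVAC install = ((20−2)/6)² = 9.000
te_Insulation = (6 + 4·8 + 16)/6 = 54/6 = 9; σ²_Insulation = ((16−6)/6)² = 2.778
te_Drywall = (7 + 4·11 + 15)/6 = 66/6 = 11; σ²_Drywall = ((15−7)/6)² = 1.778
te_Painting = (8 + 4·12 + 16)/6 = 72/6 = 12; σ²_Painting = ((16−8)/6)² = 1.778

Forward pass:
ES_Excavation = 0; EF_Excavation = 7
ES_Foundation = 0; EF_Foundation = 8
ES_Framing = 0; EF_Framing = 14
ES_Roofing = 0; EF_Roofing = 13
ES_Electrical rough-in = 0; EF_Electrical rough-in = 12
ES_Plumbing rough-in = max(EF_Foundation=8, EF_Electrical rough-in=12) = 12; EF_Plumbing rough-in = 12+6 = 18
ES_HVAC install = 7; EF_HVAC install = 7+9 = 16
ES_Insulation = max(EF_Excavation=7, EF_Foundation=8) = 8; EF_Insulation = 8+9 = 17
ES_Drywall = 16; EF_Drywall = 16+11 = 27
ES_Painting = max(EF_Framing=14, EF_Roofing=13, EF_Electrical rough-in=12, EF_Plumbing rough-in=18, EF_Insulation=17, EF_Drywall=27) = 27; EF_Painting = 27+12 = 39
Expected project duration μ = 39 weeks. Critical path: Excavation → HVAC install → Drywall → Painting.

Variance along critical path = 7.111 + 9.000 + 1.778 + 1.778 = 19.667; σ = 4.435 weeks.
D = μ + z·σ = 39 + 2.326·4.435 = 49.3 weeks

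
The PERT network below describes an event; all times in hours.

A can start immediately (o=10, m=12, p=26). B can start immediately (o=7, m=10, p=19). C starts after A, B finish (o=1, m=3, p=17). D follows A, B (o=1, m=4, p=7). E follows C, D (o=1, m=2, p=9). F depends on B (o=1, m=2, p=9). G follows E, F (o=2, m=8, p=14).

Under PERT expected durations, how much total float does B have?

te_A = (10 + 4·12 + 26)/6 = 84/6 = 14
te_B = (7 + 4·10 + 19)/6 = 66/6 = 11
te_C = (1 + 4·3 + 17)/6 = 30/6 = 5
te_D = (1 + 4·4 + 7)/6 = 24/6 = 4
te_E = (1 + 4·2 + 9)/6 = 18/6 = 3
te_F = (1 + 4·2 + 9)/6 = 18/6 = 3
te_G = (2 + 4·8 + 14)/6 = 48/6 = 8

Forward pass:
ES_A = 0; EF_A = 14
ES_B = 0; EF_B = 11
ES_C = max(EF_A=14, EF_B=11) = 14; EF_C = 14+5 = 19
ES_D = max(EF_A=14, EF_B=11) = 14; EF_D = 14+4 = 18
ES_E = max(EF_C=19, EF_D=18) = 19; EF_E = 19+3 = 22
ES_F = 11; EF_F = 11+3 = 14
ES_G = max(EF_E=22, EF_F=14) = 22; EF_G = 22+8 = 30
Expected project duration μ = 30 hours. Critical path: A → C → E → G.

Backward pass:
LF_G = 30; LS_G = 30−8 = 22
LF_F = LS_G = 22; LS_F = 22−3 = 19
LF_E = LS_G = 22; LS_E = 22−3 = 19
LF_D = LS_E = 19; LS_D = 19−4 = 15
LF_C = LS_E = 19; LS_C = 19−5 = 14
LF_B = min(LS_C=14, LS_D=15, LS_F=19) = 14; LS_B = 14−11 = 3
LF_A = min(LS_C=14, LS_D=15) = 14; LS_A = 14−14 = 0
Slack_B = LS_B − ES_B = 3 − 0 = 3

3 hours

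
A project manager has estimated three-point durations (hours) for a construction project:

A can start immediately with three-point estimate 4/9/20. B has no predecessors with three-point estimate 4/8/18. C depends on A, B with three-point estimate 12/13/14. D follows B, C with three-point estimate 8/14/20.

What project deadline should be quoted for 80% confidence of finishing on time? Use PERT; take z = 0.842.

39.8 hours

te_A = (4 + 4·9 + 20)/6 = 60/6 = 10; σ²_A = ((20−4)/6)² = 7.111
te_B = (4 + 4·8 + 18)/6 = 54/6 = 9; σ²_B = ((18−4)/6)² = 5.444
te_C = (12 + 4·13 + 14)/6 = 78/6 = 13; σ²_C = ((14−12)/6)² = 0.111
te_D = (8 + 4·14 + 20)/6 = 84/6 = 14; σ²_D = ((20−8)/6)² = 4.000

Forward pass:
ES_A = 0; EF_A = 10
ES_B = 0; EF_B = 9
ES_C = max(EF_A=10, EF_B=9) = 10; EF_C = 10+13 = 23
ES_D = max(EF_B=9, EF_C=23) = 23; EF_D = 23+14 = 37
Expected project duration μ = 37 hours. Critical path: A → C → D.

Variance along critical path = 7.111 + 0.111 + 4.000 = 11.222; σ = 3.350 hours.
D = μ + z·σ = 37 + 0.842·3.350 = 39.8 hours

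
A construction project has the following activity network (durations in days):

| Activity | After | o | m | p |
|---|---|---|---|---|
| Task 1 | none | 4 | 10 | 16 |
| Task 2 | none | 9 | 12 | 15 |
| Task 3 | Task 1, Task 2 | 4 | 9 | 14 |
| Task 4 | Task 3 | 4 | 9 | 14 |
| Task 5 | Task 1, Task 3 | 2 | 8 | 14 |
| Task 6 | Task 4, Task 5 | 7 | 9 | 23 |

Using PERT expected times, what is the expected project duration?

te_Task 1 = (4 + 4·10 + 16)/6 = 60/6 = 10
te_Task 2 = (9 + 4·12 + 15)/6 = 72/6 = 12
te_Task 3 = (4 + 4·9 + 14)/6 = 54/6 = 9
te_Task 4 = (4 + 4·9 + 14)/6 = 54/6 = 9
te_Task 5 = (2 + 4·8 + 14)/6 = 48/6 = 8
te_Task 6 = (7 + 4·9 + 23)/6 = 66/6 = 11

Forward pass:
ES_Task 1 = 0; EF_Task 1 = 10
ES_Task 2 = 0; EF_Task 2 = 12
ES_Task 3 = max(EF_Task 1=10, EF_Task 2=12) = 12; EF_Task 3 = 12+9 = 21
ES_Task 4 = 21; EF_Task 4 = 21+9 = 30
ES_Task 5 = max(EF_Task 1=10, EF_Task 3=21) = 21; EF_Task 5 = 21+8 = 29
ES_Task 6 = max(EF_Task 4=30, EF_Task 5=29) = 30; EF_Task 6 = 30+11 = 41
Expected project duration μ = 41 days. Critical path: Task 2 → Task 3 → Task 4 → Task 6.

41 days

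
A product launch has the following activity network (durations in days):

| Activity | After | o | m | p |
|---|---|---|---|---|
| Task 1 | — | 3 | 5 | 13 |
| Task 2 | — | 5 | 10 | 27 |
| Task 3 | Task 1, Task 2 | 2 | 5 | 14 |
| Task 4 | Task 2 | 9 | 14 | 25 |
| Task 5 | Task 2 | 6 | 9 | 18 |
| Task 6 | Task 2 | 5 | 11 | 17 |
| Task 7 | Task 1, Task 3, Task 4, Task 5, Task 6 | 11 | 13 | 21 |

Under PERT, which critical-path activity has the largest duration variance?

Task 2

te_Task 1 = (3 + 4·5 + 13)/6 = 36/6 = 6; σ²_Task 1 = ((13−3)/6)² = 2.778
te_Task 2 = (5 + 4·10 + 27)/6 = 72/6 = 12; σ²_Task 2 = ((27−5)/6)² = 13.444
te_Task 3 = (2 + 4·5 + 14)/6 = 36/6 = 6; σ²_Task 3 = ((14−2)/6)² = 4.000
te_Task 4 = (9 + 4·14 + 25)/6 = 90/6 = 15; σ²_Task 4 = ((25−9)/6)² = 7.111
te_Task 5 = (6 + 4·9 + 18)/6 = 60/6 = 10; σ²_Task 5 = ((18−6)/6)² = 4.000
te_Task 6 = (5 + 4·11 + 17)/6 = 66/6 = 11; σ²_Task 6 = ((17−5)/6)² = 4.000
te_Task 7 = (11 + 4·13 + 21)/6 = 84/6 = 14; σ²_Task 7 = ((21−11)/6)² = 2.778

Forward pass:
ES_Task 1 = 0; EF_Task 1 = 6
ES_Task 2 = 0; EF_Task 2 = 12
ES_Task 3 = max(EF_Task 1=6, EF_Task 2=12) = 12; EF_Task 3 = 12+6 = 18
ES_Task 4 = 12; EF_Task 4 = 12+15 = 27
ES_Task 5 = 12; EF_Task 5 = 12+10 = 22
ES_Task 6 = 12; EF_Task 6 = 12+11 = 23
ES_Task 7 = max(EF_Task 1=6, EF_Task 3=18, EF_Task 4=27, EF_Task 5=22, EF_Task 6=23) = 27; EF_Task 7 = 27+14 = 41
Expected project duration μ = 41 days. Critical path: Task 2 → Task 4 → Task 7.

Variances on critical path: σ²_Task 2=13.444, σ²_Task 4=7.111, σ²_Task 7=2.778.
Largest is σ²_Task 2 = 13.444.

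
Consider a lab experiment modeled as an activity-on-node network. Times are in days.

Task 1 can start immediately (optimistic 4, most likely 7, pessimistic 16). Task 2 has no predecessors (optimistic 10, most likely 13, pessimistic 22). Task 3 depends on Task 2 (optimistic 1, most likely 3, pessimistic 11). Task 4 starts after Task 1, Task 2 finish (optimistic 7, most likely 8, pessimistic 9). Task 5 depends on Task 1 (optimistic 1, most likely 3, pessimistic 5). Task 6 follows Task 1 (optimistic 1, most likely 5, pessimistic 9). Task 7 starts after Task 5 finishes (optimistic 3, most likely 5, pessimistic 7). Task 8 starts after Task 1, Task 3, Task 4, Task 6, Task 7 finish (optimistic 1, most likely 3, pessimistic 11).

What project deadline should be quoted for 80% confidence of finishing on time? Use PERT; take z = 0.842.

28.2 days

te_Task 1 = (4 + 4·7 + 16)/6 = 48/6 = 8; σ²_Task 1 = ((16−4)/6)² = 4.000
te_Task 2 = (10 + 4·13 + 22)/6 = 84/6 = 14; σ²_Task 2 = ((22−10)/6)² = 4.000
te_Task 3 = (1 + 4·3 + 11)/6 = 24/6 = 4; σ²_Task 3 = ((11−1)/6)² = 2.778
te_Task 4 = (7 + 4·8 + 9)/6 = 48/6 = 8; σ²_Task 4 = ((9−7)/6)² = 0.111
te_Task 5 = (1 + 4·3 + 5)/6 = 18/6 = 3; σ²_Task 5 = ((5−1)/6)² = 0.444
te_Task 6 = (1 + 4·5 + 9)/6 = 30/6 = 5; σ²_Task 6 = ((9−1)/6)² = 1.778
te_Task 7 = (3 + 4·5 + 7)/6 = 30/6 = 5; σ²_Task 7 = ((7−3)/6)² = 0.444
te_Task 8 = (1 + 4·3 + 11)/6 = 24/6 = 4; σ²_Task 8 = ((11−1)/6)² = 2.778

Forward pass:
ES_Task 1 = 0; EF_Task 1 = 8
ES_Task 2 = 0; EF_Task 2 = 14
ES_Task 3 = 14; EF_Task 3 = 14+4 = 18
ES_Task 4 = max(EF_Task 1=8, EF_Task 2=14) = 14; EF_Task 4 = 14+8 = 22
ES_Task 5 = 8; EF_Task 5 = 8+3 = 11
ES_Task 6 = 8; EF_Task 6 = 8+5 = 13
ES_Task 7 = 11; EF_Task 7 = 11+5 = 16
ES_Task 8 = max(EF_Task 1=8, EF_Task 3=18, EF_Task 4=22, EF_Task 6=13, EF_Task 7=16) = 22; EF_Task 8 = 22+4 = 26
Expected project duration μ = 26 days. Critical path: Task 2 → Task 4 → Task 8.

Variance along critical path = 4.000 + 0.111 + 2.778 = 6.889; σ = 2.625 days.
D = μ + z·σ = 26 + 0.842·2.625 = 28.2 days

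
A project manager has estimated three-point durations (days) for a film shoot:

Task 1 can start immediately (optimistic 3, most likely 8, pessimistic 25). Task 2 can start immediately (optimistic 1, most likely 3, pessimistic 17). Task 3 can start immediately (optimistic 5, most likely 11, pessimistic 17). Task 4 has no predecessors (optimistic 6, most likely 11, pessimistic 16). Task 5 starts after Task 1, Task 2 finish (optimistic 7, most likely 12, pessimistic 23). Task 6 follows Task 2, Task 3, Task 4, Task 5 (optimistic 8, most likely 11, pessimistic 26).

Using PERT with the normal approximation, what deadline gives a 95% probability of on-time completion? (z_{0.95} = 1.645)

te_Task 1 = (3 + 4·8 + 25)/6 = 60/6 = 10; σ²_Task 1 = ((25−3)/6)² = 13.444
te_Task 2 = (1 + 4·3 + 17)/6 = 30/6 = 5; σ²_Task 2 = ((17−1)/6)² = 7.111
te_Task 3 = (5 + 4·11 + 17)/6 = 66/6 = 11; σ²_Task 3 = ((17−5)/6)² = 4.000
te_Task 4 = (6 + 4·11 + 16)/6 = 66/6 = 11; σ²_Task 4 = ((16−6)/6)² = 2.778
te_Task 5 = (7 + 4·12 + 23)/6 = 78/6 = 13; σ²_Task 5 = ((23−7)/6)² = 7.111
te_Task 6 = (8 + 4·11 + 26)/6 = 78/6 = 13; σ²_Task 6 = ((26−8)/6)² = 9.000

Forward pass:
ES_Task 1 = 0; EF_Task 1 = 10
ES_Task 2 = 0; EF_Task 2 = 5
ES_Task 3 = 0; EF_Task 3 = 11
ES_Task 4 = 0; EF_Task 4 = 11
ES_Task 5 = max(EF_Task 1=10, EF_Task 2=5) = 10; EF_Task 5 = 10+13 = 23
ES_Task 6 = max(EF_Task 2=5, EF_Task 3=11, EF_Task 4=11, EF_Task 5=23) = 23; EF_Task 6 = 23+13 = 36
Expected project duration μ = 36 days. Critical path: Task 1 → Task 5 → Task 6.

Variance along critical path = 13.444 + 7.111 + 9.000 = 29.556; σ = 5.437 days.
D = μ + z·σ = 36 + 1.645·5.437 = 44.9 days

44.9 days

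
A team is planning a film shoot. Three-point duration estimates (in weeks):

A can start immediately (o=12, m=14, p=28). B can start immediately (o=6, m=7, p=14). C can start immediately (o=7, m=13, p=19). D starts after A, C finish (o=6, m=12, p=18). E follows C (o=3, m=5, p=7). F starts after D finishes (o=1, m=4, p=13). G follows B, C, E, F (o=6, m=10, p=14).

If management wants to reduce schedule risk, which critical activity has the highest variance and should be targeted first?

A

te_A = (12 + 4·14 + 28)/6 = 96/6 = 16; σ²_A = ((28−12)/6)² = 7.111
te_B = (6 + 4·7 + 14)/6 = 48/6 = 8; σ²_B = ((14−6)/6)² = 1.778
te_C = (7 + 4·13 + 19)/6 = 78/6 = 13; σ²_C = ((19−7)/6)² = 4.000
te_D = (6 + 4·12 + 18)/6 = 72/6 = 12; σ²_D = ((18−6)/6)² = 4.000
te_E = (3 + 4·5 + 7)/6 = 30/6 = 5; σ²_E = ((7−3)/6)² = 0.444
te_F = (1 + 4·4 + 13)/6 = 30/6 = 5; σ²_F = ((13−1)/6)² = 4.000
te_G = (6 + 4·10 + 14)/6 = 60/6 = 10; σ²_G = ((14−6)/6)² = 1.778

Forward pass:
ES_A = 0; EF_A = 16
ES_B = 0; EF_B = 8
ES_C = 0; EF_C = 13
ES_D = max(EF_A=16, EF_C=13) = 16; EF_D = 16+12 = 28
ES_E = 13; EF_E = 13+5 = 18
ES_F = 28; EF_F = 28+5 = 33
ES_G = max(EF_B=8, EF_C=13, EF_E=18, EF_F=33) = 33; EF_G = 33+10 = 43
Expected project duration μ = 43 weeks. Critical path: A → D → F → G.

Variances on critical path: σ²_A=7.111, σ²_D=4.000, σ²_F=4.000, σ²_G=1.778.
Largest is σ²_A = 7.111.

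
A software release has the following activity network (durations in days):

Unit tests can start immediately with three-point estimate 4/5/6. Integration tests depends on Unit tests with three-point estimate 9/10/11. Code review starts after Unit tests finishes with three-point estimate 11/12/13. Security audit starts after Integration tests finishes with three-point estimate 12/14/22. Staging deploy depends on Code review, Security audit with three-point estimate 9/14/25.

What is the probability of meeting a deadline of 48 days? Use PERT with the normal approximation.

te_Unit tests = (4 + 4·5 + 6)/6 = 30/6 = 5; σ²_Unit tests = ((6−4)/6)² = 0.111
te_Integration tests = (9 + 4·10 + 11)/6 = 60/6 = 10; σ²_Integration tests = ((11−9)/6)² = 0.111
te_Code review = (11 + 4·12 + 13)/6 = 72/6 = 12; σ²_Code review = ((13−11)/6)² = 0.111
te_Security audit = (12 + 4·14 + 22)/6 = 90/6 = 15; σ²_Security audit = ((22−12)/6)² = 2.778
te_Staging deploy = (9 + 4·14 + 25)/6 = 90/6 = 15; σ²_Staging deploy = ((25−9)/6)² = 7.111

Forward pass:
ES_Unit tests = 0; EF_Unit tests = 5
ES_Integration tests = 5; EF_Integration tests = 5+10 = 15
ES_Code review = 5; EF_Code review = 5+12 = 17
ES_Security audit = 15; EF_Security audit = 15+15 = 30
ES_Staging deploy = max(EF_Code review=17, EF_Security audit=30) = 30; EF_Staging deploy = 30+15 = 45
Expected project duration μ = 45 days. Critical path: Unit tests → Integration tests → Security audit → Staging deploy.

Variance along critical path = 0.111 + 0.111 + 2.778 + 7.111 = 10.111; σ = √10.111 = 3.180 days.
Z = (48 − 45) / 3.180 = 0.943
P(T ≤ 48) = Φ(0.943) ≈ 0.827

0.827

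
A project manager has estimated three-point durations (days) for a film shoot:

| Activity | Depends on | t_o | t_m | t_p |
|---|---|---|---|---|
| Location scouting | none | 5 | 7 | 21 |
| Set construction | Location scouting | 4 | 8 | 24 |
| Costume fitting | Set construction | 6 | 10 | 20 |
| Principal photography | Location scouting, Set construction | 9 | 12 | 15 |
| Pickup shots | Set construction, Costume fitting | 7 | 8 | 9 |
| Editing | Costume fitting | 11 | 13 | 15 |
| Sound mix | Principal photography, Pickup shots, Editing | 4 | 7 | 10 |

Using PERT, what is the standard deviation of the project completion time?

5.01 days

te_Location scouting = (5 + 4·7 + 21)/6 = 54/6 = 9; σ²_Location scouting = ((21−5)/6)² = 7.111
te_Set construction = (4 + 4·8 + 24)/6 = 60/6 = 10; σ²_Set construction = ((24−4)/6)² = 11.111
te_Costume fitting = (6 + 4·10 + 20)/6 = 66/6 = 11; σ²_Costume fitting = ((20−6)/6)² = 5.444
te_Principal photography = (9 + 4·12 + 15)/6 = 72/6 = 12; σ²_Principal photography = ((15−9)/6)² = 1.000
te_Pickup shots = (7 + 4·8 + 9)/6 = 48/6 = 8; σ²_Pickup shots = ((9−7)/6)² = 0.111
te_Editing = (11 + 4·13 + 15)/6 = 78/6 = 13; σ²_Editing = ((15−11)/6)² = 0.444
te_Sound mix = (4 + 4·7 + 10)/6 = 42/6 = 7; σ²_Sound mix = ((10−4)/6)² = 1.000

Forward pass:
ES_Location scouting = 0; EF_Location scouting = 9
ES_Set construction = 9; EF_Set construction = 9+10 = 19
ES_Costume fitting = 19; EF_Costume fitting = 19+11 = 30
ES_Principal photography = max(EF_Location scouting=9, EF_Set construction=19) = 19; EF_Principal photography = 19+12 = 31
ES_Pickup shots = max(EF_Set construction=19, EF_Costume fitting=30) = 30; EF_Pickup shots = 30+8 = 38
ES_Editing = 30; EF_Editing = 30+13 = 43
ES_Sound mix = max(EF_Principal photography=31, EF_Pickup shots=38, EF_Editing=43) = 43; EF_Sound mix = 43+7 = 50
Expected project duration μ = 50 days. Critical path: Location scouting → Set construction → Costume fitting → Editing → Sound mix.

Variance along critical path = 7.111 + 11.111 + 5.444 + 0.444 + 1.000 = 25.111
σ = √25.111 = 5.011 days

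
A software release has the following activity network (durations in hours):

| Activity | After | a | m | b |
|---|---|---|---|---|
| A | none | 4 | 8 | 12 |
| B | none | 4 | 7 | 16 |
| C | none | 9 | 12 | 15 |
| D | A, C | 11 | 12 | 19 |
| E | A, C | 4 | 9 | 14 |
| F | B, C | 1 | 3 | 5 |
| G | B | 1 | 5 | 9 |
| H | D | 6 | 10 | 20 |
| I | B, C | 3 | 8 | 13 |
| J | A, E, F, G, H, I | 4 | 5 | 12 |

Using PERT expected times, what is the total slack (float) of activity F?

te_A = (4 + 4·8 + 12)/6 = 48/6 = 8
te_B = (4 + 4·7 + 16)/6 = 48/6 = 8
te_C = (9 + 4·12 + 15)/6 = 72/6 = 12
te_D = (11 + 4·12 + 19)/6 = 78/6 = 13
te_E = (4 + 4·9 + 14)/6 = 54/6 = 9
te_F = (1 + 4·3 + 5)/6 = 18/6 = 3
te_G = (1 + 4·5 + 9)/6 = 30/6 = 5
te_H = (6 + 4·10 + 20)/6 = 66/6 = 11
te_I = (3 + 4·8 + 13)/6 = 48/6 = 8
te_J = (4 + 4·5 + 12)/6 = 36/6 = 6

Forward pass:
ES_A = 0; EF_A = 8
ES_B = 0; EF_B = 8
ES_C = 0; EF_C = 12
ES_D = max(EF_A=8, EF_C=12) = 12; EF_D = 12+13 = 25
ES_E = max(EF_A=8, EF_C=12) = 12; EF_E = 12+9 = 21
ES_F = max(EF_B=8, EF_C=12) = 12; EF_F = 12+3 = 15
ES_G = 8; EF_G = 8+5 = 13
ES_H = 25; EF_H = 25+11 = 36
ES_I = max(EF_B=8, EF_C=12) = 12; EF_I = 12+8 = 20
ES_J = max(EF_A=8, EF_E=21, EF_F=15, EF_G=13, EF_H=36, EF_I=20) = 36; EF_J = 36+6 = 42
Expected project duration μ = 42 hours. Critical path: C → D → H → J.

Backward pass:
LF_J = 42; LS_J = 42−6 = 36
LF_I = LS_J = 36; LS_I = 36−8 = 28
LF_H = LS_J = 36; LS_H = 36−11 = 25
LF_G = LS_J = 36; LS_G = 36−5 = 31
LF_F = LS_J = 36; LS_F = 36−3 = 33
LF_E = LS_J = 36; LS_E = 36−9 = 27
LF_D = LS_H = 25; LS_D = 25−13 = 12
LF_C = min(LS_D=12, LS_E=27, LS_F=33, LS_I=28) = 12; LS_C = 12−12 = 0
LF_B = min(LS_F=33, LS_G=31, LS_I=28) = 28; LS_B = 28−8 = 20
LF_A = min(LS_D=12, LS_E=27, LS_J=36) = 12; LS_A = 12−8 = 4
Slack_F = LS_F − ES_F = 33 − 12 = 21

21 hours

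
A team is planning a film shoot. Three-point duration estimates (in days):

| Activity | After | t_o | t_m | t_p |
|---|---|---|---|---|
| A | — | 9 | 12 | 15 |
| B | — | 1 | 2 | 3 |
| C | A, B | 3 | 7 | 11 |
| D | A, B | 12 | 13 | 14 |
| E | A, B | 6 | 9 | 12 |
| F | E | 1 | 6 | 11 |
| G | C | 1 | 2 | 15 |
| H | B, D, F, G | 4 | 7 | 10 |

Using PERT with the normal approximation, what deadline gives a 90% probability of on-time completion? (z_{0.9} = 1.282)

te_A = (9 + 4·12 + 15)/6 = 72/6 = 12; σ²_A = ((15−9)/6)² = 1.000
te_B = (1 + 4·2 + 3)/6 = 12/6 = 2; σ²_B = ((3−1)/6)² = 0.111
te_C = (3 + 4·7 + 11)/6 = 42/6 = 7; σ²_C = ((11−3)/6)² = 1.778
te_D = (12 + 4·13 + 14)/6 = 78/6 = 13; σ²_D = ((14−12)/6)² = 0.111
te_E = (6 + 4·9 + 12)/6 = 54/6 = 9; σ²_E = ((12−6)/6)² = 1.000
te_F = (1 + 4·6 + 11)/6 = 36/6 = 6; σ²_F = ((11−1)/6)² = 2.778
te_G = (1 + 4·2 + 15)/6 = 24/6 = 4; σ²_G = ((15−1)/6)² = 5.444
te_H = (4 + 4·7 + 10)/6 = 42/6 = 7; σ²_H = ((10−4)/6)² = 1.000

Forward pass:
ES_A = 0; EF_A = 12
ES_B = 0; EF_B = 2
ES_C = max(EF_A=12, EF_B=2) = 12; EF_C = 12+7 = 19
ES_D = max(EF_A=12, EF_B=2) = 12; EF_D = 12+13 = 25
ES_E = max(EF_A=12, EF_B=2) = 12; EF_E = 12+9 = 21
ES_F = 21; EF_F = 21+6 = 27
ES_G = 19; EF_G = 19+4 = 23
ES_H = max(EF_B=2, EF_D=25, EF_F=27, EF_G=23) = 27; EF_H = 27+7 = 34
Expected project duration μ = 34 days. Critical path: A → E → F → H.

Variance along critical path = 1.000 + 1.000 + 2.778 + 1.000 = 5.778; σ = 2.404 days.
D = μ + z·σ = 34 + 1.282·2.404 = 37.1 days

37.1 days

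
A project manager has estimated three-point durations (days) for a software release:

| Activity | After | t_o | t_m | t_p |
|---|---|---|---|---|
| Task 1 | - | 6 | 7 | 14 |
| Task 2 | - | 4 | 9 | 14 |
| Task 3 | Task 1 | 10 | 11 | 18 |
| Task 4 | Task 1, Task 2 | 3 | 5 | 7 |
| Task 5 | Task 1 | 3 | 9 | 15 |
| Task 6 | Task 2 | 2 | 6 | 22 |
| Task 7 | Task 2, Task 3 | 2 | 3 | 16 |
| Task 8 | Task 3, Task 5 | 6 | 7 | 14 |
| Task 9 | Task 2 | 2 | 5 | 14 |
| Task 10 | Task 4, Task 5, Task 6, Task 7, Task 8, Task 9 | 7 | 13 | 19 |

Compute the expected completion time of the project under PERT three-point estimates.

41 days

te_Task 1 = (6 + 4·7 + 14)/6 = 48/6 = 8
te_Task 2 = (4 + 4·9 + 14)/6 = 54/6 = 9
te_Task 3 = (10 + 4·11 + 18)/6 = 72/6 = 12
te_Task 4 = (3 + 4·5 + 7)/6 = 30/6 = 5
te_Task 5 = (3 + 4·9 + 15)/6 = 54/6 = 9
te_Task 6 = (2 + 4·6 + 22)/6 = 48/6 = 8
te_Task 7 = (2 + 4·3 + 16)/6 = 30/6 = 5
te_Task 8 = (6 + 4·7 + 14)/6 = 48/6 = 8
te_Task 9 = (2 + 4·5 + 14)/6 = 36/6 = 6
te_Task 10 = (7 + 4·13 + 19)/6 = 78/6 = 13

Forward pass:
ES_Task 1 = 0; EF_Task 1 = 8
ES_Task 2 = 0; EF_Task 2 = 9
ES_Task 3 = 8; EF_Task 3 = 8+12 = 20
ES_Task 4 = max(EF_Task 1=8, EF_Task 2=9) = 9; EF_Task 4 = 9+5 = 14
ES_Task 5 = 8; EF_Task 5 = 8+9 = 17
ES_Task 6 = 9; EF_Task 6 = 9+8 = 17
ES_Task 7 = max(EF_Task 2=9, EF_Task 3=20) = 20; EF_Task 7 = 20+5 = 25
ES_Task 8 = max(EF_Task 3=20, EF_Task 5=17) = 20; EF_Task 8 = 20+8 = 28
ES_Task 9 = 9; EF_Task 9 = 9+6 = 15
ES_Task 10 = max(EF_Task 4=14, EF_Task 5=17, EF_Task 6=17, EF_Task 7=25, EF_Task 8=28, EF_Task 9=15) = 28; EF_Task 10 = 28+13 = 41
Expected project duration μ = 41 days. Critical path: Task 1 → Task 3 → Task 8 → Task 10.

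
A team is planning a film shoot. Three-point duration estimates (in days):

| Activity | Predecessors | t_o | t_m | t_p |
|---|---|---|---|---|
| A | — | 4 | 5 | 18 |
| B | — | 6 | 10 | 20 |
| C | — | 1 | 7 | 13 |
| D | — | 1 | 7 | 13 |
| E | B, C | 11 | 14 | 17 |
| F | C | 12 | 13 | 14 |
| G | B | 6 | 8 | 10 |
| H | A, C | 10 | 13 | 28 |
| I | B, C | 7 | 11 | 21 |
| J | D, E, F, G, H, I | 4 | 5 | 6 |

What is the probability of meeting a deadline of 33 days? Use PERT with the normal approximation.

0.879

te_A = (4 + 4·5 + 18)/6 = 42/6 = 7; σ²_A = ((18−4)/6)² = 5.444
te_B = (6 + 4·10 + 20)/6 = 66/6 = 11; σ²_B = ((20−6)/6)² = 5.444
te_C = (1 + 4·7 + 13)/6 = 42/6 = 7; σ²_C = ((13−1)/6)² = 4.000
te_D = (1 + 4·7 + 13)/6 = 42/6 = 7; σ²_D = ((13−1)/6)² = 4.000
te_E = (11 + 4·14 + 17)/6 = 84/6 = 14; σ²_E = ((17−11)/6)² = 1.000
te_F = (12 + 4·13 + 14)/6 = 78/6 = 13; σ²_F = ((14−12)/6)² = 0.111
te_G = (6 + 4·8 + 10)/6 = 48/6 = 8; σ²_G = ((10−6)/6)² = 0.444
te_H = (10 + 4·13 + 28)/6 = 90/6 = 15; σ²_H = ((28−10)/6)² = 9.000
te_I = (7 + 4·11 + 21)/6 = 72/6 = 12; σ²_I = ((21−7)/6)² = 5.444
te_J = (4 + 4·5 + 6)/6 = 30/6 = 5; σ²_J = ((6−4)/6)² = 0.111

Forward pass:
ES_A = 0; EF_A = 7
ES_B = 0; EF_B = 11
ES_C = 0; EF_C = 7
ES_D = 0; EF_D = 7
ES_E = max(EF_B=11, EF_C=7) = 11; EF_E = 11+14 = 25
ES_F = 7; EF_F = 7+13 = 20
ES_G = 11; EF_G = 11+8 = 19
ES_H = max(EF_A=7, EF_C=7) = 7; EF_H = 7+15 = 22
ES_I = max(EF_B=11, EF_C=7) = 11; EF_I = 11+12 = 23
ES_J = max(EF_D=7, EF_E=25, EF_F=20, EF_G=19, EF_H=22, EF_I=23) = 25; EF_J = 25+5 = 30
Expected project duration μ = 30 days. Critical path: B → E → J.

Variance along critical path = 5.444 + 1.000 + 0.111 = 6.556; σ = √6.556 = 2.560 days.
Z = (33 − 30) / 2.560 = 1.172
P(T ≤ 33) = Φ(1.172) ≈ 0.879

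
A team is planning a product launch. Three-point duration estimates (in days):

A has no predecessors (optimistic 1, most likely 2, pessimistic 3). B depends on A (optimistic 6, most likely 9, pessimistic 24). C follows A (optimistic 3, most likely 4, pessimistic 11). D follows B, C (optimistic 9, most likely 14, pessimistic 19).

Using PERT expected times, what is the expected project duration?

te_A = (1 + 4·2 + 3)/6 = 12/6 = 2
te_B = (6 + 4·9 + 24)/6 = 66/6 = 11
te_C = (3 + 4·4 + 11)/6 = 30/6 = 5
te_D = (9 + 4·14 + 19)/6 = 84/6 = 14

Forward pass:
ES_A = 0; EF_A = 2
ES_B = 2; EF_B = 2+11 = 13
ES_C = 2; EF_C = 2+5 = 7
ES_D = max(EF_B=13, EF_C=7) = 13; EF_D = 13+14 = 27
Expected project duration μ = 27 days. Critical path: A → B → D.

27 days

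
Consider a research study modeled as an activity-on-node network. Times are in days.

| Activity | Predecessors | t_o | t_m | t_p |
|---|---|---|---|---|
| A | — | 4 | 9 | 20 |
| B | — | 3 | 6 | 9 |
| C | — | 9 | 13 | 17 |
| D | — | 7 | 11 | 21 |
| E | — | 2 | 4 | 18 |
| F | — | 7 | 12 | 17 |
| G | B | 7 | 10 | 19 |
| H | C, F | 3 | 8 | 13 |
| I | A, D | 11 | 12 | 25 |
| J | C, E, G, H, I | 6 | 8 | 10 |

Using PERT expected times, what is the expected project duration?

34 days

te_A = (4 + 4·9 + 20)/6 = 60/6 = 10
te_B = (3 + 4·6 + 9)/6 = 36/6 = 6
te_C = (9 + 4·13 + 17)/6 = 78/6 = 13
te_D = (7 + 4·11 + 21)/6 = 72/6 = 12
te_E = (2 + 4·4 + 18)/6 = 36/6 = 6
te_F = (7 + 4·12 + 17)/6 = 72/6 = 12
te_G = (7 + 4·10 + 19)/6 = 66/6 = 11
te_H = (3 + 4·8 + 13)/6 = 48/6 = 8
te_I = (11 + 4·12 + 25)/6 = 84/6 = 14
te_J = (6 + 4·8 + 10)/6 = 48/6 = 8

Forward pass:
ES_A = 0; EF_A = 10
ES_B = 0; EF_B = 6
ES_C = 0; EF_C = 13
ES_D = 0; EF_D = 12
ES_E = 0; EF_E = 6
ES_F = 0; EF_F = 12
ES_G = 6; EF_G = 6+11 = 17
ES_H = max(EF_C=13, EF_F=12) = 13; EF_H = 13+8 = 21
ES_I = max(EF_A=10, EF_D=12) = 12; EF_I = 12+14 = 26
ES_J = max(EF_C=13, EF_E=6, EF_G=17, EF_H=21, EF_I=26) = 26; EF_J = 26+8 = 34
Expected project duration μ = 34 days. Critical path: D → I → J.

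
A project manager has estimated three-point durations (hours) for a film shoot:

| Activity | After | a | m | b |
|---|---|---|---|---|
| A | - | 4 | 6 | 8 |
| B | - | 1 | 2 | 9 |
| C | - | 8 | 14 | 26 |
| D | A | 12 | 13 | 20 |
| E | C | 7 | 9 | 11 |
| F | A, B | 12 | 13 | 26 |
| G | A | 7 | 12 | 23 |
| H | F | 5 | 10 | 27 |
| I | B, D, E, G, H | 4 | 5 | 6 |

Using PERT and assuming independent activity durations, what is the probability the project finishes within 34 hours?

0.182

te_A = (4 + 4·6 + 8)/6 = 36/6 = 6; σ²_A = ((8−4)/6)² = 0.444
te_B = (1 + 4·2 + 9)/6 = 18/6 = 3; σ²_B = ((9−1)/6)² = 1.778
te_C = (8 + 4·14 + 26)/6 = 90/6 = 15; σ²_C = ((26−8)/6)² = 9.000
te_D = (12 + 4·13 + 20)/6 = 84/6 = 14; σ²_D = ((20−12)/6)² = 1.778
te_E = (7 + 4·9 + 11)/6 = 54/6 = 9; σ²_E = ((11−7)/6)² = 0.444
te_F = (12 + 4·13 + 26)/6 = 90/6 = 15; σ²_F = ((26−12)/6)² = 5.444
te_G = (7 + 4·12 + 23)/6 = 78/6 = 13; σ²_G = ((23−7)/6)² = 7.111
te_H = (5 + 4·10 + 27)/6 = 72/6 = 12; σ²_H = ((27−5)/6)² = 13.444
te_I = (4 + 4·5 + 6)/6 = 30/6 = 5; σ²_I = ((6−4)/6)² = 0.111

Forward pass:
ES_A = 0; EF_A = 6
ES_B = 0; EF_B = 3
ES_C = 0; EF_C = 15
ES_D = 6; EF_D = 6+14 = 20
ES_E = 15; EF_E = 15+9 = 24
ES_F = max(EF_A=6, EF_B=3) = 6; EF_F = 6+15 = 21
ES_G = 6; EF_G = 6+13 = 19
ES_H = 21; EF_H = 21+12 = 33
ES_I = max(EF_B=3, EF_D=20, EF_E=24, EF_G=19, EF_H=33) = 33; EF_I = 33+5 = 38
Expected project duration μ = 38 hours. Critical path: A → F → H → I.

Variance along critical path = 0.444 + 5.444 + 13.444 + 0.111 = 19.444; σ = √19.444 = 4.410 hours.
Z = (34 − 38) / 4.410 = -0.907
P(T ≤ 34) = Φ(-0.907) ≈ 0.182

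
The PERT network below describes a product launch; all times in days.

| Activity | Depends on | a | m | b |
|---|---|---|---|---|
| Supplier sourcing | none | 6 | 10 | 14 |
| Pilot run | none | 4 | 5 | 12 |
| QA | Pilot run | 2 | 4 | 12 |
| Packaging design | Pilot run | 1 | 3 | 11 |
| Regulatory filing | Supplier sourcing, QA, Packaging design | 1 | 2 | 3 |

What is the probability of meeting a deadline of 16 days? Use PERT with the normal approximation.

te_Supplier sourcing = (6 + 4·10 + 14)/6 = 60/6 = 10; σ²_Supplier sourcing = ((14−6)/6)² = 1.778
te_Pilot run = (4 + 4·5 + 12)/6 = 36/6 = 6; σ²_Pilot run = ((12−4)/6)² = 1.778
te_QA = (2 + 4·4 + 12)/6 = 30/6 = 5; σ²_QA = ((12−2)/6)² = 2.778
te_Packaging design = (1 + 4·3 + 11)/6 = 24/6 = 4; σ²_Packaging design = ((11−1)/6)² = 2.778
te_Regulatory filing = (1 + 4·2 + 3)/6 = 12/6 = 2; σ²_Regulatory filing = ((3−1)/6)² = 0.111

Forward pass:
ES_Supplier sourcing = 0; EF_Supplier sourcing = 10
ES_Pilot run = 0; EF_Pilot run = 6
ES_QA = 6; EF_QA = 6+5 = 11
ES_Packaging design = 6; EF_Packaging design = 6+4 = 10
ES_Regulatory filing = max(EF_Supplier sourcing=10, EF_QA=11, EF_Packaging design=10) = 11; EF_Regulatory filing = 11+2 = 13
Expected project duration μ = 13 days. Critical path: Pilot run → QA → Regulatory filing.

Variance along critical path = 1.778 + 2.778 + 0.111 = 4.667; σ = √4.667 = 2.160 days.
Z = (16 − 13) / 2.160 = 1.389
P(T ≤ 16) = Φ(1.389) ≈ 0.918

0.918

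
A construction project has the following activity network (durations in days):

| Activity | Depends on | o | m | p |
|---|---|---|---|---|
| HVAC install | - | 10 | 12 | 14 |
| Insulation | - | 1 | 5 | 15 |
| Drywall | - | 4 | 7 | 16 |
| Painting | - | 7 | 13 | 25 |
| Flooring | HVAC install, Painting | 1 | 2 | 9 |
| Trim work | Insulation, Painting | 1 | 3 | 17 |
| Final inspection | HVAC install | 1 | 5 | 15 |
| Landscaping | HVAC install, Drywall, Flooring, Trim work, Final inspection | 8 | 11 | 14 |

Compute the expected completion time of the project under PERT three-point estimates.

30 days

te_HVAC install = (10 + 4·12 + 14)/6 = 72/6 = 12
te_Insulation = (1 + 4·5 + 15)/6 = 36/6 = 6
te_Drywall = (4 + 4·7 + 16)/6 = 48/6 = 8
te_Painting = (7 + 4·13 + 25)/6 = 84/6 = 14
te_Flooring = (1 + 4·2 + 9)/6 = 18/6 = 3
te_Trim work = (1 + 4·3 + 17)/6 = 30/6 = 5
te_Final inspection = (1 + 4·5 + 15)/6 = 36/6 = 6
te_Landscaping = (8 + 4·11 + 14)/6 = 66/6 = 11

Forward pass:
ES_HVAC install = 0; EF_HVAC install = 12
ES_Insulation = 0; EF_Insulation = 6
ES_Drywall = 0; EF_Drywall = 8
ES_Painting = 0; EF_Painting = 14
ES_Flooring = max(EF_HVAC install=12, EF_Painting=14) = 14; EF_Flooring = 14+3 = 17
ES_Trim work = max(EF_Insulation=6, EF_Painting=14) = 14; EF_Trim work = 14+5 = 19
ES_Final inspection = 12; EF_Final inspection = 12+6 = 18
ES_Landscaping = max(EF_HVAC install=12, EF_Drywall=8, EF_Flooring=17, EF_Trim work=19, EF_Final inspection=18) = 19; EF_Landscaping = 19+11 = 30
Expected project duration μ = 30 days. Critical path: Painting → Trim work → Landscaping.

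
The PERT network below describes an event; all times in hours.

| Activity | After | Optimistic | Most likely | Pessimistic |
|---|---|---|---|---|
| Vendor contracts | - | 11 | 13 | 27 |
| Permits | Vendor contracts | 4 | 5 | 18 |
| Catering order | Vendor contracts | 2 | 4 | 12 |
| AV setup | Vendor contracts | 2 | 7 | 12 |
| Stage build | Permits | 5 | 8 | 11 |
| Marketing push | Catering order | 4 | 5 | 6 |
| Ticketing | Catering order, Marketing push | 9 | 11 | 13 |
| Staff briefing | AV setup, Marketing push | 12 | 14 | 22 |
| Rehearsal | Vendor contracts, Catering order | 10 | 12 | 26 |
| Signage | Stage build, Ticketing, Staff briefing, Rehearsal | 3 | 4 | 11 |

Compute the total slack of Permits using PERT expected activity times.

te_Vendor contracts = (11 + 4·13 + 27)/6 = 90/6 = 15
te_Permits = (4 + 4·5 + 18)/6 = 42/6 = 7
te_Catering order = (2 + 4·4 + 12)/6 = 30/6 = 5
te_AV setup = (2 + 4·7 + 12)/6 = 42/6 = 7
te_Stage build = (5 + 4·8 + 11)/6 = 48/6 = 8
te_Marketing push = (4 + 4·5 + 6)/6 = 30/6 = 5
te_Ticketing = (9 + 4·11 + 13)/6 = 66/6 = 11
te_Staff briefing = (12 + 4·14 + 22)/6 = 90/6 = 15
te_Rehearsal = (10 + 4·12 + 26)/6 = 84/6 = 14
te_Signage = (3 + 4·4 + 11)/6 = 30/6 = 5

Forward pass:
ES_Vendor contracts = 0; EF_Vendor contracts = 15
ES_Permits = 15; EF_Permits = 15+7 = 22
ES_Catering order = 15; EF_Catering order = 15+5 = 20
ES_AV setup = 15; EF_AV setup = 15+7 = 22
ES_Stage build = 22; EF_Stage build = 22+8 = 30
ES_Marketing push = 20; EF_Marketing push = 20+5 = 25
ES_Ticketing = max(EF_Catering order=20, EF_Marketing push=25) = 25; EF_Ticketing = 25+11 = 36
ES_Staff briefing = max(EF_AV setup=22, EF_Marketing push=25) = 25; EF_Staff briefing = 25+15 = 40
ES_Rehearsal = max(EF_Vendor contracts=15, EF_Catering order=20) = 20; EF_Rehearsal = 20+14 = 34
ES_Signage = max(EF_Stage build=30, EF_Ticketing=36, EF_Staff briefing=40, EF_Rehearsal=34) = 40; EF_Signage = 40+5 = 45
Expected project duration μ = 45 hours. Critical path: Vendor contracts → Catering order → Marketing push → Staff briefing → Signage.

Backward pass:
LF_Signage = 45; LS_Signage = 45−5 = 40
LF_Rehearsal = LS_Signage = 40; LS_Rehearsal = 40−14 = 26
LF_Staff briefing = LS_Signage = 40; LS_Staff briefing = 40−15 = 25
LF_Ticketing = LS_Signage = 40; LS_Ticketing = 40−11 = 29
LF_Marketing push = min(LS_Ticketing=29, LS_Staff briefing=25) = 25; LS_Marketing push = 25−5 = 20
LF_Stage build = LS_Signage = 40; LS_Stage build = 40−8 = 32
LF_AV setup = LS_Staff briefing = 25; LS_AV setup = 25−7 = 18
LF_Catering order = min(LS_Marketing push=20, LS_Ticketing=29, LS_Rehearsal=26) = 20; LS_Catering order = 20−5 = 15
LF_Permits = LS_Stage build = 32; LS_Permits = 32−7 = 25
LF_Vendor contracts = min(LS_Permits=25, LS_Catering order=15, LS_AV setup=18, LS_Rehearsal=26) = 15; LS_Vendor contracts = 15−15 = 0
Slack_Permits = LS_Permits − ES_Permits = 25 − 15 = 10

10 hours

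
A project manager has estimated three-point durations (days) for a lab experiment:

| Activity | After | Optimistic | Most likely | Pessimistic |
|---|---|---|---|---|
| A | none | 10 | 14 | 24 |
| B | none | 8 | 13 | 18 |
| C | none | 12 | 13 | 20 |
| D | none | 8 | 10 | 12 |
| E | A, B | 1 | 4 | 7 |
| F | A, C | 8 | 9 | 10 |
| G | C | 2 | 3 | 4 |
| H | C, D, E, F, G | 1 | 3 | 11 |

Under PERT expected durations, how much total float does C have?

te_A = (10 + 4·14 + 24)/6 = 90/6 = 15
te_B = (8 + 4·13 + 18)/6 = 78/6 = 13
te_C = (12 + 4·13 + 20)/6 = 84/6 = 14
te_D = (8 + 4·10 + 12)/6 = 60/6 = 10
te_E = (1 + 4·4 + 7)/6 = 24/6 = 4
te_F = (8 + 4·9 + 10)/6 = 54/6 = 9
te_G = (2 + 4·3 + 4)/6 = 18/6 = 3
te_H = (1 + 4·3 + 11)/6 = 24/6 = 4

Forward pass:
ES_A = 0; EF_A = 15
ES_B = 0; EF_B = 13
ES_C = 0; EF_C = 14
ES_D = 0; EF_D = 10
ES_E = max(EF_A=15, EF_B=13) = 15; EF_E = 15+4 = 19
ES_F = max(EF_A=15, EF_C=14) = 15; EF_F = 15+9 = 24
ES_G = 14; EF_G = 14+3 = 17
ES_H = max(EF_C=14, EF_D=10, EF_E=19, EF_F=24, EF_G=17) = 24; EF_H = 24+4 = 28
Expected project duration μ = 28 days. Critical path: A → F → H.

Backward pass:
LF_H = 28; LS_H = 28−4 = 24
LF_G = LS_H = 24; LS_G = 24−3 = 21
LF_F = LS_H = 24; LS_F = 24−9 = 15
LF_E = LS_H = 24; LS_E = 24−4 = 20
LF_D = LS_H = 24; LS_D = 24−10 = 14
LF_C = min(LS_F=15, LS_G=21, LS_H=24) = 15; LS_C = 15−14 = 1
LF_B = LS_E = 20; LS_B = 20−13 = 7
LF_A = min(LS_E=20, LS_F=15) = 15; LS_A = 15−15 = 0
Slack_C = LS_C − ES_C = 1 − 0 = 1

1 days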